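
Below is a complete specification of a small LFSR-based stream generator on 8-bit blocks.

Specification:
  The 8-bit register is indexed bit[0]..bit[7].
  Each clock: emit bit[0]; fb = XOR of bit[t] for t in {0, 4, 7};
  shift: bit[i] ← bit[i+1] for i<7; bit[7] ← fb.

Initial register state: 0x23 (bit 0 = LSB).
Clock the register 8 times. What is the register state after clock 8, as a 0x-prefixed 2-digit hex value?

reg_0 = 0x23
clock 1: out=1, reg = 0x91
clock 2: out=1, reg = 0xC8
clock 3: out=0, reg = 0xE4
clock 4: out=0, reg = 0xF2
clock 5: out=0, reg = 0x79
clock 6: out=1, reg = 0x3C
clock 7: out=0, reg = 0x9E
clock 8: out=0, reg = 0x4F

0x4F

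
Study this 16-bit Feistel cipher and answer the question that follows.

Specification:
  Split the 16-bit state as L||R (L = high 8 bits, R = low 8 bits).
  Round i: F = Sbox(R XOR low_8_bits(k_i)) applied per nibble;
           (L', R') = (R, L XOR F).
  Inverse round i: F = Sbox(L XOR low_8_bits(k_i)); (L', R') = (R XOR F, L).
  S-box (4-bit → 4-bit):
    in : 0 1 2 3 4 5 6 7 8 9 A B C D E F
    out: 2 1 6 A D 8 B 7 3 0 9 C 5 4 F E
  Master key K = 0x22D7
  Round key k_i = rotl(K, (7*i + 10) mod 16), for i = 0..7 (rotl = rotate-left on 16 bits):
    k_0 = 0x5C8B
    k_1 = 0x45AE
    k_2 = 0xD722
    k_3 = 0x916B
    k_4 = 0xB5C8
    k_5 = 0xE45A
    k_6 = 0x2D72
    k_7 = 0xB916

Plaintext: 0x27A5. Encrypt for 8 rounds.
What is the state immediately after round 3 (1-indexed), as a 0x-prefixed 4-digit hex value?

0x5E3D

s_0 = plaintext = 0x27A5
s_1 = Round(s_0, k_0) = 0xA548
s_2 = Round(s_1, k_1) = 0x485E
s_3 = Round(s_2, k_2) = 0x5E3D
s_4 = Round(s_3, k_3) = 0x3DD5
s_5 = Round(s_4, k_4) = 0xD529
s_6 = Round(s_5, k_5) = 0x29AF
s_7 = Round(s_6, k_6) = 0xAF6D
s_8 = Round(s_7, k_7) = 0x6DD3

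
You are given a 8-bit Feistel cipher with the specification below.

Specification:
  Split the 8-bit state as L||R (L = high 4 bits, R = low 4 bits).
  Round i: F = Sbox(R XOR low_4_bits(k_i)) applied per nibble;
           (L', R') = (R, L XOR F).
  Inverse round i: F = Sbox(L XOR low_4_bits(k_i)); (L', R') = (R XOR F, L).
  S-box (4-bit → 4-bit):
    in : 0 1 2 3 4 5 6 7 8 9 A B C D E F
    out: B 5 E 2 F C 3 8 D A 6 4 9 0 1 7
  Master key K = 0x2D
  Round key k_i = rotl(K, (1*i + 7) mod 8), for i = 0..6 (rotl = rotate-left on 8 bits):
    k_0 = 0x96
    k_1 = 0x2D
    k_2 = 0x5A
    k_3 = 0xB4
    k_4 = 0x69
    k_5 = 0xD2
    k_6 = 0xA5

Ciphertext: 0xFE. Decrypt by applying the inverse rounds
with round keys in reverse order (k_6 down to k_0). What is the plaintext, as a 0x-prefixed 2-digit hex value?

s_0 = ciphertext = 0xFE
s_1 = InvRound(s_0, k_6) = 0x8F
s_2 = InvRound(s_1, k_5) = 0x98
s_3 = InvRound(s_2, k_4) = 0x39
s_4 = InvRound(s_3, k_3) = 0x13
s_5 = InvRound(s_4, k_2) = 0x71
s_6 = InvRound(s_5, k_1) = 0x77
s_7 = InvRound(s_6, k_0) = 0x27

0x27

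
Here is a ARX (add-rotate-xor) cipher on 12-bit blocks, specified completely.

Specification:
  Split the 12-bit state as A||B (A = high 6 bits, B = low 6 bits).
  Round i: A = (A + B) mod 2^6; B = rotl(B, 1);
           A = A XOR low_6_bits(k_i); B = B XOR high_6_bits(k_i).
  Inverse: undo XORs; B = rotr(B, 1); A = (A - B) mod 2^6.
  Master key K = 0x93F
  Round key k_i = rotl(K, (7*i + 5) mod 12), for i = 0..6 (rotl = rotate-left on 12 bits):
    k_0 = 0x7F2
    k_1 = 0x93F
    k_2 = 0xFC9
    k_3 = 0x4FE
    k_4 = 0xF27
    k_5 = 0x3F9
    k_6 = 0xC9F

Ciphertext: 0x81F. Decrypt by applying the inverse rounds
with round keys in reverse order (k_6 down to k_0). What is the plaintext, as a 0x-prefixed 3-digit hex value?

0x814

s_0 = ciphertext = 0x81F
s_1 = InvRound(s_0, k_6) = 0x276
s_2 = InvRound(s_1, k_5) = 0xD3C
s_3 = InvRound(s_2, k_4) = 0x4C0
s_4 = InvRound(s_3, k_3) = 0x129
s_5 = InvRound(s_4, k_2) = 0x08B
s_6 = InvRound(s_5, k_1) = 0x1B7
s_7 = InvRound(s_6, k_0) = 0x814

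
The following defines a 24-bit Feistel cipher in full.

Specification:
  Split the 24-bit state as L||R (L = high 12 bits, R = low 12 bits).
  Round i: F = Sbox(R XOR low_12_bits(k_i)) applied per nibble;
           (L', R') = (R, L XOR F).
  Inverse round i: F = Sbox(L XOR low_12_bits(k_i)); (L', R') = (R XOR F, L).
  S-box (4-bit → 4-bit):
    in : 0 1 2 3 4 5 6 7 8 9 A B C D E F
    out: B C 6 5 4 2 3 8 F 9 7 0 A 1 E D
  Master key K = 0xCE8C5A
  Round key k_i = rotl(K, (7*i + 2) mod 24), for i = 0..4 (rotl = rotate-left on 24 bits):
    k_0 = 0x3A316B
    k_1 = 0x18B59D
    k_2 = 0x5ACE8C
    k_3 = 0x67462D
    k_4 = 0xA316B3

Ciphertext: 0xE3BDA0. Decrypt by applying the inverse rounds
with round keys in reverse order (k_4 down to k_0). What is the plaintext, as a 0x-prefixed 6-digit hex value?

s_0 = ciphertext = 0xE3BDA0
s_1 = InvRound(s_0, k_4) = 0x25FE3B
s_2 = InvRound(s_1, k_3) = 0xABD25F
s_3 = InvRound(s_2, k_2) = 0x603ABD
s_4 = InvRound(s_3, k_1) = 0xF23603
s_5 = InvRound(s_4, k_0) = 0x84CF23

0x84CF23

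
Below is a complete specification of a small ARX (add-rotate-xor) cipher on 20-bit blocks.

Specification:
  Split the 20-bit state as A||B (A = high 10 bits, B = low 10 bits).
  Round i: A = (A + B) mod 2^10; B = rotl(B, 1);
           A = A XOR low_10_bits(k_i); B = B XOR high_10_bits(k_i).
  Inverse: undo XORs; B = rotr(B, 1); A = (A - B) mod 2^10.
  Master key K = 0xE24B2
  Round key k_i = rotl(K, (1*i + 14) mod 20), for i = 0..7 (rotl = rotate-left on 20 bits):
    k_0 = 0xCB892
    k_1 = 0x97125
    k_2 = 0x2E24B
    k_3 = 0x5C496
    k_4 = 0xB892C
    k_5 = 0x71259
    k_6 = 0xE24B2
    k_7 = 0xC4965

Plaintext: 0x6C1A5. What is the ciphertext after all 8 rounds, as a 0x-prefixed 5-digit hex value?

0x2713C

s_0 = plaintext = 0x6C1A5
s_1 = Round(s_0, k_0) = 0xF1C64
s_2 = Round(s_1, k_1) = 0x43A94
s_3 = Round(s_2, k_2) = 0x7A591
s_4 = Round(s_3, k_3) = 0xFB253
s_5 = Round(s_4, k_4) = 0xC4E45
s_6 = Round(s_5, k_5) = 0xC054F
s_7 = Round(s_6, k_6) = 0x38917
s_8 = Round(s_7, k_7) = 0x2713C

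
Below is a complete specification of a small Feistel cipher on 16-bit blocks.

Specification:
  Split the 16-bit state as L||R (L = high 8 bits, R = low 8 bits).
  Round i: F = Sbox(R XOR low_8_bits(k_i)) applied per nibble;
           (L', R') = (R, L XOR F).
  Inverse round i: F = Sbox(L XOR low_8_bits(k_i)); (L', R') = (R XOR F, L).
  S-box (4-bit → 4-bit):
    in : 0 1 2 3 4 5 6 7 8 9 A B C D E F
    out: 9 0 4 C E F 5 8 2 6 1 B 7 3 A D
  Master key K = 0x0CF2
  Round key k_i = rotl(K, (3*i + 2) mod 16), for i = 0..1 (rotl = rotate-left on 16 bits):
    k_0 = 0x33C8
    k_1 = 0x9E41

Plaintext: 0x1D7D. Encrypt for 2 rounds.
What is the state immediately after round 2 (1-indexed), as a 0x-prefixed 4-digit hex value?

0xA2D1

s_0 = plaintext = 0x1D7D
s_1 = Round(s_0, k_0) = 0x7DA2
s_2 = Round(s_1, k_1) = 0xA2D1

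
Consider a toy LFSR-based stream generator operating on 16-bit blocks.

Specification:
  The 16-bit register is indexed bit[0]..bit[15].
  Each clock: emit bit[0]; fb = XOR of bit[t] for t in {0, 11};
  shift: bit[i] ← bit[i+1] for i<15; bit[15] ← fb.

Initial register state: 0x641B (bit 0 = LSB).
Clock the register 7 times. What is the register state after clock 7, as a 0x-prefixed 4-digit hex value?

reg_0 = 0x641B
clock 1: out=1, reg = 0xB20D
clock 2: out=1, reg = 0xD906
clock 3: out=0, reg = 0xEC83
clock 4: out=1, reg = 0x7641
clock 5: out=1, reg = 0xBB20
clock 6: out=0, reg = 0xDD90
clock 7: out=0, reg = 0xEEC8

0xEEC8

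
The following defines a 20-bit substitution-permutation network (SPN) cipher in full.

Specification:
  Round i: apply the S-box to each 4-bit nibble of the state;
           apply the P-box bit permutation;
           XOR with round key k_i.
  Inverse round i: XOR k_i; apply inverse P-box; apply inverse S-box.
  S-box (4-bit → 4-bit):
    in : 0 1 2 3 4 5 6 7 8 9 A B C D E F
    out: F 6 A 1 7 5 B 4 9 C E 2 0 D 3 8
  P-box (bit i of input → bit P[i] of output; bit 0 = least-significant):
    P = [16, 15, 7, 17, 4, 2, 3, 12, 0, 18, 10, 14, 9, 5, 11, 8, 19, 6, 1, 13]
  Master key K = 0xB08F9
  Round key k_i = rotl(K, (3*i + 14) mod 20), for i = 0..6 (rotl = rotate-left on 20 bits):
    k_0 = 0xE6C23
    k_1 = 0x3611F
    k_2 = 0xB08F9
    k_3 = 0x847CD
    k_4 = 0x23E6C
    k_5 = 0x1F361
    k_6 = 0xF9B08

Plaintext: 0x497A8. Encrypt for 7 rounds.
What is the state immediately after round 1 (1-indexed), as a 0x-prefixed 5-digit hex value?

0x5716D

s_0 = plaintext = 0x497A8
s_1 = Round(s_0, k_0) = 0x5716D
s_2 = Round(s_1, k_1) = 0xC7D89
s_3 = Round(s_2, k_2) = 0x95468
s_4 = Round(s_3, k_3) = 0xF79DA
s_5 = Round(s_4, k_4) = 0x0C2F4
s_6 = Round(s_5, k_5) = 0xC03A3
s_7 = Round(s_6, k_6) = 0xE8025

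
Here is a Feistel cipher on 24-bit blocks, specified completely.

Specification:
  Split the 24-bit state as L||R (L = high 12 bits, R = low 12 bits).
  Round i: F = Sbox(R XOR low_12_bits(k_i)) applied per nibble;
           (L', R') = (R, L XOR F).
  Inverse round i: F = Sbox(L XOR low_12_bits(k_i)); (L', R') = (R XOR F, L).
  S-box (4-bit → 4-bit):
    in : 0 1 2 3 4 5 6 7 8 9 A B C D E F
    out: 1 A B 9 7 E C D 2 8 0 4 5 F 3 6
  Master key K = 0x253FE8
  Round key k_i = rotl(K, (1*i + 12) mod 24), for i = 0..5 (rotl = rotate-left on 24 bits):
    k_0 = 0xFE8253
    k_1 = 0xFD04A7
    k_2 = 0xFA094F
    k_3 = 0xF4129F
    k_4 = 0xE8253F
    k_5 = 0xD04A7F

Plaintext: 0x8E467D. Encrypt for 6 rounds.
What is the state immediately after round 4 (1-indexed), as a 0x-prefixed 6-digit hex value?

0xBBEAA6

s_0 = plaintext = 0x8E467D
s_1 = Round(s_0, k_0) = 0x67DF57
s_2 = Round(s_1, k_1) = 0xF5721C
s_3 = Round(s_2, k_2) = 0x21CBBE
s_4 = Round(s_3, k_3) = 0xBBEAA6
s_5 = Round(s_4, k_4) = 0xAA6D36
s_6 = Round(s_5, k_5) = 0xD367DE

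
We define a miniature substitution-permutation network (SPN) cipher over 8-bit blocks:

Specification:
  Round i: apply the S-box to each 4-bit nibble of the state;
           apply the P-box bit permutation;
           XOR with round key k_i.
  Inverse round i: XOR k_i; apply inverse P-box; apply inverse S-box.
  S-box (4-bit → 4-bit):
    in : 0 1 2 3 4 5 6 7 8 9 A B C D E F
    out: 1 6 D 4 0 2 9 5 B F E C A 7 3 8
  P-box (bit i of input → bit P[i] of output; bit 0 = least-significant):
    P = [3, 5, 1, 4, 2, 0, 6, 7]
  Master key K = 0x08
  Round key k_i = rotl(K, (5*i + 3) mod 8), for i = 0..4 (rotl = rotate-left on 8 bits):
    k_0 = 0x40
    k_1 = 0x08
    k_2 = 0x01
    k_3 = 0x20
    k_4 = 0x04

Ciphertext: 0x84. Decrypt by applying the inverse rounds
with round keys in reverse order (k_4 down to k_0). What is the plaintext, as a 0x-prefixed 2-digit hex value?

s_0 = ciphertext = 0x84
s_1 = InvRound(s_0, k_4) = 0xF4
s_2 = InvRound(s_1, k_3) = 0x2F
s_3 = InvRound(s_2, k_2) = 0x0D
s_4 = InvRound(s_3, k_1) = 0xE4
s_5 = InvRound(s_4, k_0) = 0x65

0x65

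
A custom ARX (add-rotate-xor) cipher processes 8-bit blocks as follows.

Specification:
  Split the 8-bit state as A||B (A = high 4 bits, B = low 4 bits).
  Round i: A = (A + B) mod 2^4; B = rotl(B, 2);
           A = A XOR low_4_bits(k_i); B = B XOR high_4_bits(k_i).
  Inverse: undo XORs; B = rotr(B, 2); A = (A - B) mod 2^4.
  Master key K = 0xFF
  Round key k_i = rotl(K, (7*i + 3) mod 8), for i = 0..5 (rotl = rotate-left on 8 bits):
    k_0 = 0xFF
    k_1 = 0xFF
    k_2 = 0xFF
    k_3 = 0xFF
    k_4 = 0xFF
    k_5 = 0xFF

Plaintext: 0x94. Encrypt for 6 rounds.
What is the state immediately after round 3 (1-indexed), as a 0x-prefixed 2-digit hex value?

s_0 = plaintext = 0x94
s_1 = Round(s_0, k_0) = 0x2E
s_2 = Round(s_1, k_1) = 0xF4
s_3 = Round(s_2, k_2) = 0xCE
s_4 = Round(s_3, k_3) = 0x54
s_5 = Round(s_4, k_4) = 0x6E
s_6 = Round(s_5, k_5) = 0xB4

0xCE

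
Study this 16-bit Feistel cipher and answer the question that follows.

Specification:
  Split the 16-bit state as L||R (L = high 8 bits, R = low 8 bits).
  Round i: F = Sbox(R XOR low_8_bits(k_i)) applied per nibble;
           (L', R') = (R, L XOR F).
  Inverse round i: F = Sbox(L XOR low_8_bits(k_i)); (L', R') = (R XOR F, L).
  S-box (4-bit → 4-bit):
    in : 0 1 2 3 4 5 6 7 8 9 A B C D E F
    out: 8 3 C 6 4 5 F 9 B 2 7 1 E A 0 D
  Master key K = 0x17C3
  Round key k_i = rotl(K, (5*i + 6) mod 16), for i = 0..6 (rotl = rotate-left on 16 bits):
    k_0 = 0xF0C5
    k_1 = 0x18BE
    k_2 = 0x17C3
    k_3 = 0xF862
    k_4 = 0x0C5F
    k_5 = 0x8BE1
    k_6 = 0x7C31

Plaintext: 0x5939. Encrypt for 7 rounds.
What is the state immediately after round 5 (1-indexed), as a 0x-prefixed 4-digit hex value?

0xBBA8

s_0 = plaintext = 0x5939
s_1 = Round(s_0, k_0) = 0x3987
s_2 = Round(s_1, k_1) = 0x875B
s_3 = Round(s_2, k_2) = 0x5BAC
s_4 = Round(s_3, k_3) = 0xACBB
s_5 = Round(s_4, k_4) = 0xBBA8
s_6 = Round(s_5, k_5) = 0xA8F9
s_7 = Round(s_6, k_6) = 0xF943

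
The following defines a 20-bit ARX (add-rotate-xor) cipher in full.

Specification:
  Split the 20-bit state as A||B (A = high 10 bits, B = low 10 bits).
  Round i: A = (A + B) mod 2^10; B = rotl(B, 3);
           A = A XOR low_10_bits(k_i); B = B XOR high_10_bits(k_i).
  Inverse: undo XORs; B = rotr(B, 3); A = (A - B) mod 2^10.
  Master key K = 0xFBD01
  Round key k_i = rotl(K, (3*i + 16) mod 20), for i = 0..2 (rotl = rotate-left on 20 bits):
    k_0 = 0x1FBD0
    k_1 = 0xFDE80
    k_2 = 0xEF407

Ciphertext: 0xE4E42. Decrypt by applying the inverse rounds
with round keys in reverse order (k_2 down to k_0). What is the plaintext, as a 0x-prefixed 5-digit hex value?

s_0 = ciphertext = 0xE4E42
s_1 = InvRound(s_0, k_2) = 0xF57BF
s_2 = InvRound(s_1, k_1) = 0x53009
s_3 = InvRound(s_2, k_0) = 0xC3B8E

0xC3B8E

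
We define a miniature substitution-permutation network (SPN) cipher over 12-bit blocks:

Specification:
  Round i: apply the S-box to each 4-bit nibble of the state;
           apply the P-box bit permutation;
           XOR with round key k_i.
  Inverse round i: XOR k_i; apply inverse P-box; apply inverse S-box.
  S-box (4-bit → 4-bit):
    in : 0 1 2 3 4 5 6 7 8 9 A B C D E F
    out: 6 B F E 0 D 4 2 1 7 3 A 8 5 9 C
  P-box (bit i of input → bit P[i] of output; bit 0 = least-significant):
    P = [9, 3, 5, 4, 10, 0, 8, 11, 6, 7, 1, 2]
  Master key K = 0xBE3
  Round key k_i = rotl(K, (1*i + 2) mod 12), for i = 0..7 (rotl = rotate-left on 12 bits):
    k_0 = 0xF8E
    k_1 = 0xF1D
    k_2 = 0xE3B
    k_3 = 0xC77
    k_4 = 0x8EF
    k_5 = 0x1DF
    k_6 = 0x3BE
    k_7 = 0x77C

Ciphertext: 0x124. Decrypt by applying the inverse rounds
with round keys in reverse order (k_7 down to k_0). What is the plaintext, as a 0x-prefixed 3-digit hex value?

0x4F1

s_0 = ciphertext = 0x124
s_1 = InvRound(s_0, k_7) = 0x881
s_2 = InvRound(s_1, k_6) = 0xF32
s_3 = InvRound(s_2, k_5) = 0x119
s_4 = InvRound(s_3, k_4) = 0x2FF
s_5 = InvRound(s_4, k_3) = 0x7EA
s_6 = InvRound(s_5, k_2) = 0xA3C
s_7 = InvRound(s_6, k_1) = 0x496
s_8 = InvRound(s_7, k_0) = 0x4F1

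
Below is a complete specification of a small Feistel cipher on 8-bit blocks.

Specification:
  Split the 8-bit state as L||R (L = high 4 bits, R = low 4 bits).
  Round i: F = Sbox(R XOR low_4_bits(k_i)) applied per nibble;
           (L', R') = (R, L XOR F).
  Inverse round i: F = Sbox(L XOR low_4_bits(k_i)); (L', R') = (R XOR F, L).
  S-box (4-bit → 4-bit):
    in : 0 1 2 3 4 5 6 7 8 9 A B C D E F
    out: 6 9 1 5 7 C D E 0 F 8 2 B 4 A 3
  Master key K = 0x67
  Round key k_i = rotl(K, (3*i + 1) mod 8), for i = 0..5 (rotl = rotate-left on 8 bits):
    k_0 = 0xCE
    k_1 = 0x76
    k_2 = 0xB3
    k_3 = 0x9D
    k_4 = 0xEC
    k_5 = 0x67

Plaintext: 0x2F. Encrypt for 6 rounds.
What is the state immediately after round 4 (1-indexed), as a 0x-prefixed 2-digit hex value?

s_0 = plaintext = 0x2F
s_1 = Round(s_0, k_0) = 0xFB
s_2 = Round(s_1, k_1) = 0xBB
s_3 = Round(s_2, k_2) = 0xBB
s_4 = Round(s_3, k_3) = 0xB6
s_5 = Round(s_4, k_4) = 0x63
s_6 = Round(s_5, k_5) = 0x31

0xB6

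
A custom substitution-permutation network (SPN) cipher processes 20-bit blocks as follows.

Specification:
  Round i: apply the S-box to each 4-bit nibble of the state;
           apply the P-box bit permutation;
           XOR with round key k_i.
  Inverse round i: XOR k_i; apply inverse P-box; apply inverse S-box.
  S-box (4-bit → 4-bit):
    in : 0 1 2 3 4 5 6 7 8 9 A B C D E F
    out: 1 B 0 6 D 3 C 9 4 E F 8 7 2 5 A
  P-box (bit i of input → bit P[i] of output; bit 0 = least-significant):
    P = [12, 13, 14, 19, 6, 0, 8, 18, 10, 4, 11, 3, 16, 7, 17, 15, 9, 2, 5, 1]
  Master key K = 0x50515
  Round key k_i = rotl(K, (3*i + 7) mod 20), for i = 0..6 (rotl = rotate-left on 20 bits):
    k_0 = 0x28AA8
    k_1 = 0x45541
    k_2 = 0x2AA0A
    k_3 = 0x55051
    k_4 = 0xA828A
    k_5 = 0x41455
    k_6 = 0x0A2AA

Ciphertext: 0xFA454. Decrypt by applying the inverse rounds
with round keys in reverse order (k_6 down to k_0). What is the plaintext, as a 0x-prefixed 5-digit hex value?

0xDAA23

s_0 = ciphertext = 0xFA454
s_1 = InvRound(s_0, k_6) = 0xAC17B
s_2 = InvRound(s_1, k_5) = 0x96764
s_3 = InvRound(s_2, k_4) = 0x9A7E3
s_4 = InvRound(s_3, k_3) = 0x4F56A
s_5 = InvRound(s_4, k_2) = 0xE8E4E
s_6 = InvRound(s_5, k_1) = 0x16634
s_7 = InvRound(s_6, k_0) = 0xDAA23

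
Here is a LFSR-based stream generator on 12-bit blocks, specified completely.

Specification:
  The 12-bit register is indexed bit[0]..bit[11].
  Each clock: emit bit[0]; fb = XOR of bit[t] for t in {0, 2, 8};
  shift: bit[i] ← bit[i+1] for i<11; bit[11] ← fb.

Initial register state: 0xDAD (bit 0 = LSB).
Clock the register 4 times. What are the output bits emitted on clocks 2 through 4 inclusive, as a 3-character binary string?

reg_0 = 0xDAD
clock 1: out=1, reg = 0xED6
clock 2: out=0, reg = 0xF6B
clock 3: out=1, reg = 0x7B5
clock 4: out=1, reg = 0xBDA

011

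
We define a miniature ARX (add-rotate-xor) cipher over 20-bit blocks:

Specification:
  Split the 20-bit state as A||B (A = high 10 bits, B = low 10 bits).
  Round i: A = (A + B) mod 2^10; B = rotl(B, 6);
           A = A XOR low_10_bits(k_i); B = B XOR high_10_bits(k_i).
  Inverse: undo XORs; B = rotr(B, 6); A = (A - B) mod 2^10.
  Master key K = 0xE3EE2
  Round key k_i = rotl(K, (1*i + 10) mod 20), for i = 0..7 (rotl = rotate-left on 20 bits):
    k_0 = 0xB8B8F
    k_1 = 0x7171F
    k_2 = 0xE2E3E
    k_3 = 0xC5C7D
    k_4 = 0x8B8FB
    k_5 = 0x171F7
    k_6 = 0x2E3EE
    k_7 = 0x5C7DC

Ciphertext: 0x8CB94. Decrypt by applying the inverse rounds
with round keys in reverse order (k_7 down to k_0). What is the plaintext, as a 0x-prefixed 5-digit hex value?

s_0 = ciphertext = 0x8CB94
s_1 = InvRound(s_0, k_7) = 0xE4E5B
s_2 = InvRound(s_1, k_6) = 0x90A3B
s_3 = InvRound(s_2, k_5) = 0x4F279
s_4 = InvRound(s_3, k_4) = 0x15971
s_5 = InvRound(s_4, k_3) = 0x70A69
s_6 = InvRound(s_5, k_2) = 0x75627
s_7 = InvRound(s_6, k_1) = 0x26E2F
s_8 = InvRound(s_7, k_0) = 0x904D3

0x904D3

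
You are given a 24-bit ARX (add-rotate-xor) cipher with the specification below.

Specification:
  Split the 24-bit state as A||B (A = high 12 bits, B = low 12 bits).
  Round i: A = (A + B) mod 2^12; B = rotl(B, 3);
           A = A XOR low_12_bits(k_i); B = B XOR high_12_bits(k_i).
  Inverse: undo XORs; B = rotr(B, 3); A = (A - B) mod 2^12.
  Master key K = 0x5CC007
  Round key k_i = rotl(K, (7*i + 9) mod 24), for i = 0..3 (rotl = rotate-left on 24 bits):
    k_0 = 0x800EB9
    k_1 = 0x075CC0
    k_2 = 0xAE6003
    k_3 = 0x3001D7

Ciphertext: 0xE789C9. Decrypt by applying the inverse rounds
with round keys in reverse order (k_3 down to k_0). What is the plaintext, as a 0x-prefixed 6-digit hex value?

0x3921BD

s_0 = ciphertext = 0xE789C9
s_1 = InvRound(s_0, k_3) = 0xC56359
s_2 = InvRound(s_1, k_2) = 0xD1EF37
s_3 = InvRound(s_2, k_1) = 0xBF65E8
s_4 = InvRound(s_3, k_0) = 0x3921BD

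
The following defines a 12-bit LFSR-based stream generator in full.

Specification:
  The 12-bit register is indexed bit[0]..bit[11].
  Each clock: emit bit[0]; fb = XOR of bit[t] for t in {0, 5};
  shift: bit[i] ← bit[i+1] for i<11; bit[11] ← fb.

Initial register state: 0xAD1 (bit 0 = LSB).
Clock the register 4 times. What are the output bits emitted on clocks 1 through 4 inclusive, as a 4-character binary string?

reg_0 = 0xAD1
clock 1: out=1, reg = 0xD68
clock 2: out=0, reg = 0xEB4
clock 3: out=0, reg = 0xF5A
clock 4: out=0, reg = 0x7AD

1000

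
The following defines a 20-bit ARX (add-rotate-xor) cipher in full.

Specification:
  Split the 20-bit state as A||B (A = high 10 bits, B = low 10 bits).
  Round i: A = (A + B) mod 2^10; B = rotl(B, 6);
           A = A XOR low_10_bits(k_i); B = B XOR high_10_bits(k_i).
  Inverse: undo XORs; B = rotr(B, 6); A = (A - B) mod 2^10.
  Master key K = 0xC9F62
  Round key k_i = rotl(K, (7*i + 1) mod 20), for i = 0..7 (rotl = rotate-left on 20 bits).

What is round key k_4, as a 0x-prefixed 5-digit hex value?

0xEC593

K = 0xC9F62
k_0 = rotl(K, (7*0+1) mod 20) = rotl(K, 1) = 0x93EC5
k_1 = rotl(K, (7*1+1) mod 20) = rotl(K, 8) = 0xF62C9
k_2 = rotl(K, (7*2+1) mod 20) = rotl(K, 15) = 0x164FB
k_3 = rotl(K, (7*3+1) mod 20) = rotl(K, 2) = 0x27D8B
k_4 = rotl(K, (7*4+1) mod 20) = rotl(K, 9) = 0xEC593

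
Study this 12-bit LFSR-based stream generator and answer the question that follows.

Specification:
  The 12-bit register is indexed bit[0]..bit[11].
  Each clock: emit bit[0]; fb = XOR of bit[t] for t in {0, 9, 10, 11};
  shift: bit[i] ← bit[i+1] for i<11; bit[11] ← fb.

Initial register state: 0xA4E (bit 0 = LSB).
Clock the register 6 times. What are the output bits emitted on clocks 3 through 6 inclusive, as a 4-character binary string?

1100

reg_0 = 0xA4E
clock 1: out=0, reg = 0x527
clock 2: out=1, reg = 0x293
clock 3: out=1, reg = 0x149
clock 4: out=1, reg = 0x8A4
clock 5: out=0, reg = 0xC52
clock 6: out=0, reg = 0x629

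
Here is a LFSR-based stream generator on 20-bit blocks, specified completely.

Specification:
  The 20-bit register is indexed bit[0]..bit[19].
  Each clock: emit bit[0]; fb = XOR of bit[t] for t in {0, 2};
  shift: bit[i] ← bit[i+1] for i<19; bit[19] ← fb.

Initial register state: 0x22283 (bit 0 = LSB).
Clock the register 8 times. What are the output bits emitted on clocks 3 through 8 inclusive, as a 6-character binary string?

reg_0 = 0x22283
clock 1: out=1, reg = 0x91141
clock 2: out=1, reg = 0xC88A0
clock 3: out=0, reg = 0x64450
clock 4: out=0, reg = 0x32228
clock 5: out=0, reg = 0x19114
clock 6: out=0, reg = 0x8C88A
clock 7: out=0, reg = 0x46445
clock 8: out=1, reg = 0x23222

000001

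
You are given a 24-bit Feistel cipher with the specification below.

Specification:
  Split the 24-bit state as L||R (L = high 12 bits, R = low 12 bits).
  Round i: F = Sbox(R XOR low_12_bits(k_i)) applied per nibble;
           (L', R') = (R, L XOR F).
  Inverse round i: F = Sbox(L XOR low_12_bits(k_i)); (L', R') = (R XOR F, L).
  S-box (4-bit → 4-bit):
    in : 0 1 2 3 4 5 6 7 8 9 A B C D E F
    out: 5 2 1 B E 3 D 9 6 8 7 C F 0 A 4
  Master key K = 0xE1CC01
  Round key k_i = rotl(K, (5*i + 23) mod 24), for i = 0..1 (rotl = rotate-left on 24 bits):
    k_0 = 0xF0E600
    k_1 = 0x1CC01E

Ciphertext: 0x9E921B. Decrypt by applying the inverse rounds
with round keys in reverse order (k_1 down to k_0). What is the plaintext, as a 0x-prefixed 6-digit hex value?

0x6D8A52

s_0 = ciphertext = 0x9E921B
s_1 = InvRound(s_0, k_1) = 0xA529E9
s_2 = InvRound(s_1, k_0) = 0x6D8A52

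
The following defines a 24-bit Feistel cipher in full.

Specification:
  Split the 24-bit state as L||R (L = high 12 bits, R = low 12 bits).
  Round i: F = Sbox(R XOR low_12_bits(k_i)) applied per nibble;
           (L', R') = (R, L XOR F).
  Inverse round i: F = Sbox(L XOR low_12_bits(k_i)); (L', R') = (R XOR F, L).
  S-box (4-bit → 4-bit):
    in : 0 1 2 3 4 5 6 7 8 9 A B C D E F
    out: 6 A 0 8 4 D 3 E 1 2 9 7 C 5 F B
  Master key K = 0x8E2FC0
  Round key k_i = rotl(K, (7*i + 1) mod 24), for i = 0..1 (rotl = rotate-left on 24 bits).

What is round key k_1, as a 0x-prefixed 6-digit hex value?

K = 0x8E2FC0
k_0 = rotl(K, (7*0+1) mod 24) = rotl(K, 1) = 0x1C5F81
k_1 = rotl(K, (7*1+1) mod 24) = rotl(K, 8) = 0x2FC08E

0x2FC08E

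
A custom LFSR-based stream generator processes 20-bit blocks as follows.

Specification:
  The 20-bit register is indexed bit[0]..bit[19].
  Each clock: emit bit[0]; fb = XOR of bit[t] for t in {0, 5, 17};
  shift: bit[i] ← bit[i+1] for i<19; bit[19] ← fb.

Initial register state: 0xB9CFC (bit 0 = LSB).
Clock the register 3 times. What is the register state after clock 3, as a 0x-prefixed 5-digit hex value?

reg_0 = 0xB9CFC
clock 1: out=0, reg = 0x5CE7E
clock 2: out=0, reg = 0xAE73F
clock 3: out=1, reg = 0xD739F

0xD739F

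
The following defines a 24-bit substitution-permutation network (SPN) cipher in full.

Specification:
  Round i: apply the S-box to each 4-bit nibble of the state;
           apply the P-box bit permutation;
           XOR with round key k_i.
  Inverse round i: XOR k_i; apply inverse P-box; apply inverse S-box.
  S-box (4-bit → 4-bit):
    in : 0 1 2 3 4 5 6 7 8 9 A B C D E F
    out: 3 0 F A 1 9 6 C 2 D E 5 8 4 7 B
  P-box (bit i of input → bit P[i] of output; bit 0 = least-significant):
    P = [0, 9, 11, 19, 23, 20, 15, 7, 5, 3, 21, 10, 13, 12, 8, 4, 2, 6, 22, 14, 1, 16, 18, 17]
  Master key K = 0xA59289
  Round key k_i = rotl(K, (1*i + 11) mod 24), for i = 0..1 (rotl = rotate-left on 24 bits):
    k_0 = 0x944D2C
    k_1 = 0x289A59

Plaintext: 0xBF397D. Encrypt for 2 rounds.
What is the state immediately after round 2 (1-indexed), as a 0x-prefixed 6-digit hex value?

s_0 = plaintext = 0xBF397D
s_1 = Round(s_0, k_0) = 0xB091DA
s_2 = Round(s_1, k_1) = 0x24310F

0x24310F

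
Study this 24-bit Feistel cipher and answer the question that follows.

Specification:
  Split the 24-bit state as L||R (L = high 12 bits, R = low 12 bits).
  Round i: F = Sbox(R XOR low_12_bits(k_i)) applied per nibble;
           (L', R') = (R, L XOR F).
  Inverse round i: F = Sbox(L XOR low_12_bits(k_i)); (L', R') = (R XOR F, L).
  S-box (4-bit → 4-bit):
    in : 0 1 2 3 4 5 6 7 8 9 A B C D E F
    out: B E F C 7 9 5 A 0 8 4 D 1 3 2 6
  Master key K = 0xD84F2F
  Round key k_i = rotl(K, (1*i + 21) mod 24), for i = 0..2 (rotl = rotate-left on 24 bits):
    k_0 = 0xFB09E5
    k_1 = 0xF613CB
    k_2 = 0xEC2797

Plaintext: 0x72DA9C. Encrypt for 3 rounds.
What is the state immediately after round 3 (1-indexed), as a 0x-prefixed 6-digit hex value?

0xAEE82D

s_0 = plaintext = 0x72DA9C
s_1 = Round(s_0, k_0) = 0xA9CB85
s_2 = Round(s_1, k_1) = 0xB85AEE
s_3 = Round(s_2, k_2) = 0xAEE82D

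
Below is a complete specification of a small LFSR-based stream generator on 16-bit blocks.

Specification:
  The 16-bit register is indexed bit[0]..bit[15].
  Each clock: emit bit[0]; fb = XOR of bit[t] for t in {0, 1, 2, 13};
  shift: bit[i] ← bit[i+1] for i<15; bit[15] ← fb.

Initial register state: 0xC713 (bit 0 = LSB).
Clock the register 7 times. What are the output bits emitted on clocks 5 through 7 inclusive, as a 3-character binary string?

reg_0 = 0xC713
clock 1: out=1, reg = 0x6389
clock 2: out=1, reg = 0x31C4
clock 3: out=0, reg = 0x18E2
clock 4: out=0, reg = 0x8C71
clock 5: out=1, reg = 0xC638
clock 6: out=0, reg = 0x631C
clock 7: out=0, reg = 0x318E

100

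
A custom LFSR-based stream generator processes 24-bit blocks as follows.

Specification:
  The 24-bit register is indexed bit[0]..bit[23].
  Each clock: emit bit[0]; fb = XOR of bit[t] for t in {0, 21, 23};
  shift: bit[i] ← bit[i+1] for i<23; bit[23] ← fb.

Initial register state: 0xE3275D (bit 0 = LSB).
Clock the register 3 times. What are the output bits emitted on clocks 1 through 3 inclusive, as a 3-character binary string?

101

reg_0 = 0xE3275D
clock 1: out=1, reg = 0xF193AE
clock 2: out=0, reg = 0x78C9D7
clock 3: out=1, reg = 0x3C64EB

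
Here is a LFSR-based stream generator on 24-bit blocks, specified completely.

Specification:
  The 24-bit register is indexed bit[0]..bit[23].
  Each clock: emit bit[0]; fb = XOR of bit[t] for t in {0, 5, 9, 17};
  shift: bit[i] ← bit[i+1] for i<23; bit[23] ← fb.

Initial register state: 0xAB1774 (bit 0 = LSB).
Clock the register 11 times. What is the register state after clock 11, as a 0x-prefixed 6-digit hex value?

0x523562

reg_0 = 0xAB1774
clock 1: out=0, reg = 0xD58BBA
clock 2: out=0, reg = 0x6AC5DD
clock 3: out=1, reg = 0x3562EE
clock 4: out=0, reg = 0x1AB177
clock 5: out=1, reg = 0x8D58BB
clock 6: out=1, reg = 0x46AC5D
clock 7: out=1, reg = 0x23562E
clock 8: out=0, reg = 0x91AB17
clock 9: out=1, reg = 0x48D58B
clock 10: out=1, reg = 0xA46AC5
clock 11: out=1, reg = 0x523562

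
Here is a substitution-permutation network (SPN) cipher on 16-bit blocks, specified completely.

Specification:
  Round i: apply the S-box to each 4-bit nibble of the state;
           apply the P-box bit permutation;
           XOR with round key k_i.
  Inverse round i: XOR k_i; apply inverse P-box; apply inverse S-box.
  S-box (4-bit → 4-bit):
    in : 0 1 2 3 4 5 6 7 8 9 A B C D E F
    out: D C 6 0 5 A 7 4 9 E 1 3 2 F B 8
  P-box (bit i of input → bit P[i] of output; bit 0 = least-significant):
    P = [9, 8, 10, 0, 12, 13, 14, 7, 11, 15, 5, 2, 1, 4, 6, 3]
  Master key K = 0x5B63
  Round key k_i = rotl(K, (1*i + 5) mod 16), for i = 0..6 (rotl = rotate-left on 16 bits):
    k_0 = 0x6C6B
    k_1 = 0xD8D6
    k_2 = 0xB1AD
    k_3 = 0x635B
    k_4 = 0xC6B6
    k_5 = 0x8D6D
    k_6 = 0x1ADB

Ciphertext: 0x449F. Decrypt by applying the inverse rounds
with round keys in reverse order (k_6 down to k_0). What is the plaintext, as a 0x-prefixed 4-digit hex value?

0x72C6

s_0 = ciphertext = 0x449F
s_1 = InvRound(s_0, k_6) = 0x7844
s_2 = InvRound(s_1, k_5) = 0xF269
s_3 = InvRound(s_2, k_4) = 0xDFE1
s_4 = InvRound(s_3, k_3) = 0xE6E7
s_5 = InvRound(s_4, k_2) = 0x0346
s_6 = InvRound(s_5, k_1) = 0xCB0B
s_7 = InvRound(s_6, k_0) = 0x72C6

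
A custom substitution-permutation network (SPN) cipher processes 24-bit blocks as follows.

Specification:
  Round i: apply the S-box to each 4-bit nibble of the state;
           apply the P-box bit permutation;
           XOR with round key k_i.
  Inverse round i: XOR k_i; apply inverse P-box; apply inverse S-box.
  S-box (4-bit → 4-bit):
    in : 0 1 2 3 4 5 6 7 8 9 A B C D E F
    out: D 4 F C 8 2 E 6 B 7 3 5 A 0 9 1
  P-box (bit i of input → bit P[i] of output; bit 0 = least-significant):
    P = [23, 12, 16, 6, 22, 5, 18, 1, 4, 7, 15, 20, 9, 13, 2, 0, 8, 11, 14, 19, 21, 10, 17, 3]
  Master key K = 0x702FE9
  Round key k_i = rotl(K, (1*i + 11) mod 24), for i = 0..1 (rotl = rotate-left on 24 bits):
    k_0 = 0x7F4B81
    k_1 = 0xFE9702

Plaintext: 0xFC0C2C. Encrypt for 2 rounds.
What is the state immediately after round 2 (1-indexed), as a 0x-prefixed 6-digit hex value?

s_0 = plaintext = 0xFC0C2C
s_1 = Round(s_0, k_0) = 0x035166
s_2 = Round(s_1, k_1) = 0xD16768

0xD16768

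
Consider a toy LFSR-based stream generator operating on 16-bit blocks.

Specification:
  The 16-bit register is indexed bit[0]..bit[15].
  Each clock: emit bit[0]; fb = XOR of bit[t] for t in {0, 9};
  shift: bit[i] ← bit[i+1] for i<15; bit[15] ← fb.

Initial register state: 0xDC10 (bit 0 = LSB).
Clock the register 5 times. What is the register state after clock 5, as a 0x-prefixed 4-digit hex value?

reg_0 = 0xDC10
clock 1: out=0, reg = 0x6E08
clock 2: out=0, reg = 0xB704
clock 3: out=0, reg = 0xDB82
clock 4: out=0, reg = 0xEDC1
clock 5: out=1, reg = 0xF6E0

0xF6E0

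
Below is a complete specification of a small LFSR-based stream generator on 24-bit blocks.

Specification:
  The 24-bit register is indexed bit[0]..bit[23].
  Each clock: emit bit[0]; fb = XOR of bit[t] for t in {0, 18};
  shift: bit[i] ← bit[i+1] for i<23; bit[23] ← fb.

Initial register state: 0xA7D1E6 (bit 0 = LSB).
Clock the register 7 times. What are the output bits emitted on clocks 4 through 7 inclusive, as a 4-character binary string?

0011

reg_0 = 0xA7D1E6
clock 1: out=0, reg = 0xD3E8F3
clock 2: out=1, reg = 0xE9F479
clock 3: out=1, reg = 0xF4FA3C
clock 4: out=0, reg = 0xFA7D1E
clock 5: out=0, reg = 0x7D3E8F
clock 6: out=1, reg = 0x3E9F47
clock 7: out=1, reg = 0x1F4FA3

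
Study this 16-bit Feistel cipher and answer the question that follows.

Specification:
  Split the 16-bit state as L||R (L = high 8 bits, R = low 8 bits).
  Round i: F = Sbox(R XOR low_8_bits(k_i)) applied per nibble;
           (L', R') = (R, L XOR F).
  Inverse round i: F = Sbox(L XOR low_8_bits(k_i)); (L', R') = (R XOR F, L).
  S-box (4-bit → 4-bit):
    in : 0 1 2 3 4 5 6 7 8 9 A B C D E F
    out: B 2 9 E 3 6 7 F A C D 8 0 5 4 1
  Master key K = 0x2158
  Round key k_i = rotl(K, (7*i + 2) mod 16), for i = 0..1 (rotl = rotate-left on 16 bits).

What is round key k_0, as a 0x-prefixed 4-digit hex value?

0x8560

K = 0x2158
k_0 = rotl(K, (7*0+2) mod 16) = rotl(K, 2) = 0x8560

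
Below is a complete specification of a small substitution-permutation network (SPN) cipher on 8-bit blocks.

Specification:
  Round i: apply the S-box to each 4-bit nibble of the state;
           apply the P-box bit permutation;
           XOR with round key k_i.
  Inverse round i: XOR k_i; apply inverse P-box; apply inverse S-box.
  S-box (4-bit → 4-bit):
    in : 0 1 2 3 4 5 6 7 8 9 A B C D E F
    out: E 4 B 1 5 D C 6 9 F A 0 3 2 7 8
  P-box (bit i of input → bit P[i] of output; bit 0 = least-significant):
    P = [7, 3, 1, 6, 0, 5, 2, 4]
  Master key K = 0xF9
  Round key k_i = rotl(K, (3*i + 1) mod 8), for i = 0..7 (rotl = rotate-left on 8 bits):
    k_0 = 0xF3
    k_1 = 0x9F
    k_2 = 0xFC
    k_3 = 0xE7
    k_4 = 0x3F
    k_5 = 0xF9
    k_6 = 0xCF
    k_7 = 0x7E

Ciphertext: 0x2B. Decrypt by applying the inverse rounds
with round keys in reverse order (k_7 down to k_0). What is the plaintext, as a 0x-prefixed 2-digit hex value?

0xD3

s_0 = ciphertext = 0x2B
s_1 = InvRound(s_0, k_7) = 0x5F
s_2 = InvRound(s_1, k_6) = 0xF3
s_3 = InvRound(s_2, k_5) = 0xB7
s_4 = InvRound(s_3, k_4) = 0xBC
s_5 = InvRound(s_4, k_3) = 0x80
s_6 = InvRound(s_5, k_2) = 0x0A
s_7 = InvRound(s_6, k_1) = 0x53
s_8 = InvRound(s_7, k_0) = 0xD3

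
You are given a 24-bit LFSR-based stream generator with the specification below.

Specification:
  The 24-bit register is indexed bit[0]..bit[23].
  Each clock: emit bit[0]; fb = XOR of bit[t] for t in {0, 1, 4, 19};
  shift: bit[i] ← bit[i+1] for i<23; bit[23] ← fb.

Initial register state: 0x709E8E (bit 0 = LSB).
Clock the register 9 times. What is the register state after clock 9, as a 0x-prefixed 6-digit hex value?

reg_0 = 0x709E8E
clock 1: out=0, reg = 0xB84F47
clock 2: out=1, reg = 0xDC27A3
clock 3: out=1, reg = 0xEE13D1
clock 4: out=1, reg = 0xF709E8
clock 5: out=0, reg = 0x7B84F4
clock 6: out=0, reg = 0x3DC27A
clock 7: out=0, reg = 0x9EE13D
clock 8: out=1, reg = 0xCF709E
clock 9: out=0, reg = 0xE7B84F

0xE7B84F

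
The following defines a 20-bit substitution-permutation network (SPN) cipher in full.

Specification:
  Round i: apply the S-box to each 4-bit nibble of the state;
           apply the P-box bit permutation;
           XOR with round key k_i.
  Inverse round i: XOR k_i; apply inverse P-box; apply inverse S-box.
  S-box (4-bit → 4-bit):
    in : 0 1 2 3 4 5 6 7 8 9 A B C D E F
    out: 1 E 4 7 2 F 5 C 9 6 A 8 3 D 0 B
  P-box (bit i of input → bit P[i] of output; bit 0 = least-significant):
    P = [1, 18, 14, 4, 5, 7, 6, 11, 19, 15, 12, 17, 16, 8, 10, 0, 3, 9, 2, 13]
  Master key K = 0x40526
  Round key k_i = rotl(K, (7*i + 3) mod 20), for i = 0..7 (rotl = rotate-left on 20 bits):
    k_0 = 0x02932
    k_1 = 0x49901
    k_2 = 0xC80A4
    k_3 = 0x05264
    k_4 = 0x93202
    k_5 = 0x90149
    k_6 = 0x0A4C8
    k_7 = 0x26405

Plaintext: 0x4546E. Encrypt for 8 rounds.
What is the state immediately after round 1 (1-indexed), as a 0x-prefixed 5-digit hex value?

s_0 = plaintext = 0x4546E
s_1 = Round(s_0, k_0) = 0x1AE53
s_2 = Round(s_1, k_1) = 0x0F2E6
s_3 = Round(s_2, k_2) = 0xDD1AF
s_4 = Round(s_3, k_3) = 0x7EEFB
s_5 = Round(s_4, k_4) = 0x91AB6
s_6 = Round(s_5, k_5) = 0xBCE4E
s_7 = Round(s_6, k_6) = 0x18548
s_8 = Round(s_7, k_7) = 0x9D692

0x1AE53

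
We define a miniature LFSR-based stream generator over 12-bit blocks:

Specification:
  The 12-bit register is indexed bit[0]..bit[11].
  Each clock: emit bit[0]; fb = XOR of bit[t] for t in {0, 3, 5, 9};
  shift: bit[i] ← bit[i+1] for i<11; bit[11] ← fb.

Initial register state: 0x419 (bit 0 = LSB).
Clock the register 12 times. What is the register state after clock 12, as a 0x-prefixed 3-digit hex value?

reg_0 = 0x419
clock 1: out=1, reg = 0x20C
clock 2: out=0, reg = 0x106
clock 3: out=0, reg = 0x083
clock 4: out=1, reg = 0x841
clock 5: out=1, reg = 0xC20
clock 6: out=0, reg = 0xE10
clock 7: out=0, reg = 0xF08
clock 8: out=0, reg = 0x784
clock 9: out=0, reg = 0xBC2
clock 10: out=0, reg = 0xDE1
clock 11: out=1, reg = 0x6F0
clock 12: out=0, reg = 0x378

0x378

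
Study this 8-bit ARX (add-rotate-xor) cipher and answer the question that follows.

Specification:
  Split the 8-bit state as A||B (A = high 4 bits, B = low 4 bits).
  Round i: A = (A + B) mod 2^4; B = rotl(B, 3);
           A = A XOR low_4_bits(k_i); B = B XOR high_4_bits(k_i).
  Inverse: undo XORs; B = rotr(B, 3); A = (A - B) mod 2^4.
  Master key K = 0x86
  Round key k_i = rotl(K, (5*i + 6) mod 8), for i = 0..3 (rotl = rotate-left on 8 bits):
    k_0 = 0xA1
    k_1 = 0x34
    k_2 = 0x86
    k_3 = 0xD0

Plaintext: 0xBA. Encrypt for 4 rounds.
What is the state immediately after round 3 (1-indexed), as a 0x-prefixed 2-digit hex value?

s_0 = plaintext = 0xBA
s_1 = Round(s_0, k_0) = 0x4F
s_2 = Round(s_1, k_1) = 0x7C
s_3 = Round(s_2, k_2) = 0x5E
s_4 = Round(s_3, k_3) = 0x3A

0x5E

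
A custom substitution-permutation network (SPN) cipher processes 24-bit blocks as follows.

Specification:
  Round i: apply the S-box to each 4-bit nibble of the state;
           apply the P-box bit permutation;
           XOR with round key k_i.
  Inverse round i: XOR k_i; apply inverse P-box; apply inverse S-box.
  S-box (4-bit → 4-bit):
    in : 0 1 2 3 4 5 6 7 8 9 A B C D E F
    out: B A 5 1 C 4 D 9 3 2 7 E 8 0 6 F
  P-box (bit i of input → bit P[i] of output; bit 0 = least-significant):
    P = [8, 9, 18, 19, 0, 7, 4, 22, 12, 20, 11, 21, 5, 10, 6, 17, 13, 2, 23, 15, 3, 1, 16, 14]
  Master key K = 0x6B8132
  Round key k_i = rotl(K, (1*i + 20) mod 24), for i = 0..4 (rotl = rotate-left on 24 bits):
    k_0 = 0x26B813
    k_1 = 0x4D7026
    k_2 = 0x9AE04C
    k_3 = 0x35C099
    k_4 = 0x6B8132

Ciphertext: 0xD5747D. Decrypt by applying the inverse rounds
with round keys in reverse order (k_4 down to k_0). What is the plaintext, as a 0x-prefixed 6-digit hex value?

0x8B3DAE

s_0 = ciphertext = 0xD5747D
s_1 = InvRound(s_0, k_4) = 0x0FB036
s_2 = InvRound(s_1, k_3) = 0x08708C
s_3 = InvRound(s_2, k_2) = 0xD4489D
s_4 = InvRound(s_3, k_1) = 0xA23AAC
s_5 = InvRound(s_4, k_0) = 0x8B3DAE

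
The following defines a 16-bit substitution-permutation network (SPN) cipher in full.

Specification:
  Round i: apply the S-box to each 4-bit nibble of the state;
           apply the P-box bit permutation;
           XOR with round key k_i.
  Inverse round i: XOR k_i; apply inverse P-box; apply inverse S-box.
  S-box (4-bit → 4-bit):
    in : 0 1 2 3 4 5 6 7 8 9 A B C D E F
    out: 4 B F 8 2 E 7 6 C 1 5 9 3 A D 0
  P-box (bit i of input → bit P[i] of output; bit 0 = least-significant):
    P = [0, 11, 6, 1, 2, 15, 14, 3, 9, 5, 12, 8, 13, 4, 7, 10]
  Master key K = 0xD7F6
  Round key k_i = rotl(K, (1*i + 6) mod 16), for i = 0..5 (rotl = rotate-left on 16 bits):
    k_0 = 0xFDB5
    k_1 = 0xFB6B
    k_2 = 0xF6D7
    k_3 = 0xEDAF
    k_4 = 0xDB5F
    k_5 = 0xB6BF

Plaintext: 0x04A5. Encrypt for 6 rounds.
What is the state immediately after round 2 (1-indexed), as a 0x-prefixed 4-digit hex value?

s_0 = plaintext = 0x04A5
s_1 = Round(s_0, k_0) = 0xB553
s_2 = Round(s_1, k_1) = 0x0E41
s_3 = Round(s_2, k_2) = 0x6D54
s_4 = Round(s_3, k_3) = 0x0417
s_5 = Round(s_4, k_4) = 0x53B3
s_6 = Round(s_5, k_5) = 0xB321

0x0E41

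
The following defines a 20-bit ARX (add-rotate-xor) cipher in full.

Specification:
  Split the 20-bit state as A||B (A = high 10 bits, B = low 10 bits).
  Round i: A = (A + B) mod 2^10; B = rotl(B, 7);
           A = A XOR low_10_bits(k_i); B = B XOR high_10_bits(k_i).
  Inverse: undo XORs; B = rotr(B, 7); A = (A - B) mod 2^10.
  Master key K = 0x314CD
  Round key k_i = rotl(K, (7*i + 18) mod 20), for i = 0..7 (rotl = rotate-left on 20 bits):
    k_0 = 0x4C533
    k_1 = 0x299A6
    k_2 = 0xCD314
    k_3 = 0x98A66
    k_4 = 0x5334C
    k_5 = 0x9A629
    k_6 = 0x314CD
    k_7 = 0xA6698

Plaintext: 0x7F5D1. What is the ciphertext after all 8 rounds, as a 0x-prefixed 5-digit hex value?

s_0 = plaintext = 0x7F5D1
s_1 = Round(s_0, k_0) = 0xBF58B
s_2 = Round(s_1, k_1) = 0x4B917
s_3 = Round(s_2, k_2) = 0x54496
s_4 = Round(s_3, k_3) = 0xE0570
s_5 = Round(s_4, k_4) = 0xEF562
s_6 = Round(s_5, k_5) = 0xCDB45
s_7 = Round(s_6, k_6) = 0xADA2D
s_8 = Round(s_7, k_7) = 0x9EC5C

0x9EC5C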